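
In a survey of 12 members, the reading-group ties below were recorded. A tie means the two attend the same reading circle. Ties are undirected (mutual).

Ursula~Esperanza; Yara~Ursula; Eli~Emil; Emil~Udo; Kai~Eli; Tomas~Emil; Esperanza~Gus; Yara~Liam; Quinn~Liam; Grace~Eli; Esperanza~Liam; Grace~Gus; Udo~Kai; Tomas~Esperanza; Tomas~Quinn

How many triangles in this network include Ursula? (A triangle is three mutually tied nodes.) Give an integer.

0

Ursula's neighbors are Esperanza and Yara, but none of them are tied to each other, so no triangle contains Ursula.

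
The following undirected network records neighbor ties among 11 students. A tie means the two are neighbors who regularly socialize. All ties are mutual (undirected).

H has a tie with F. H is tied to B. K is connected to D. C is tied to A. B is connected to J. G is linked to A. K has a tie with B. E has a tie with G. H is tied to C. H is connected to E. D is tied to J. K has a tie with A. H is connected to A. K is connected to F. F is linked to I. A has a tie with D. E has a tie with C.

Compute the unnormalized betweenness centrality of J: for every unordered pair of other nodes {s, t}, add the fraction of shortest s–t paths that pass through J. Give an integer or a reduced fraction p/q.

1/2

Pairs whose geodesics pass through J — B–D: 1/2.
All other pairs contribute 0.
Summing the contributions gives betweenness(J) = 1/2.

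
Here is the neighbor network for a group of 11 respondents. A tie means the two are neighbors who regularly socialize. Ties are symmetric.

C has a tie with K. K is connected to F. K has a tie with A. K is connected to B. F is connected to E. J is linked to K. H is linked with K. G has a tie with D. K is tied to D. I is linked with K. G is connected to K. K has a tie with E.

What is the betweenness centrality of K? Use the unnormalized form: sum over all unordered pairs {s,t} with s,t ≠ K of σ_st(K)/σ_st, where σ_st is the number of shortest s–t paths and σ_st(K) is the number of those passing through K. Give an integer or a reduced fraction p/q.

Pairs whose geodesics pass through K — B–A: 1; B–D: 1; B–G: 1; B–F: 1; B–E: 1; B–C: 1; B–I: 1; B–H: 1; B–J: 1; A–D: 1; A–G: 1; A–F: 1; A–E: 1; A–C: 1 … (+29 more pairs).
All other pairs contribute 0.
Summing the contributions gives betweenness(K) = 43.

43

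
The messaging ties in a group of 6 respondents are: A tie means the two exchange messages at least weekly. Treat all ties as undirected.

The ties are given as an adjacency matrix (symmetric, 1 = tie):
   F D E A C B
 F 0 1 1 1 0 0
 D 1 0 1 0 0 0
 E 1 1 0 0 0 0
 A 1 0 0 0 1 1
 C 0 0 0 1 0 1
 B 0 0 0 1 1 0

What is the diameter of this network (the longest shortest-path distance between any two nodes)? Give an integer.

3

Eccentricity of each node (its greatest distance to any other): A:2, B:3, C:3, D:3, E:3, F:2.
The maximum eccentricity is 3, realized for instance by the pair D–C via D – F – A – C. So the diameter is 3.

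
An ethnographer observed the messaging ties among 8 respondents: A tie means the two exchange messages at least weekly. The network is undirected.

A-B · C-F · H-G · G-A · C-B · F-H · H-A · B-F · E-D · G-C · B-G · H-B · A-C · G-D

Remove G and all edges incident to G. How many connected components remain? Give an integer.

2

Without G, the remaining ties split the others into: {D, E}; {A, B, C, F, H}.
That's 2 separate components.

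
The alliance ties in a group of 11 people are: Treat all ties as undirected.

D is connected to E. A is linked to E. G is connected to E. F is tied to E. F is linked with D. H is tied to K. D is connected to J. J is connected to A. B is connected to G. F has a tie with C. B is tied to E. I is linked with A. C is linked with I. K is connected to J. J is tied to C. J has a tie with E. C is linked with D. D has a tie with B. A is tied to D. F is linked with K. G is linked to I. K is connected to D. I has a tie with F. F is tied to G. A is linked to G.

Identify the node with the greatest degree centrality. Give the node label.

D

Degrees — A:5, B:3, C:4, D:7, E:6, F:6, G:5, H:1, I:4, J:5, K:4.
The maximum is 7, attained only by D.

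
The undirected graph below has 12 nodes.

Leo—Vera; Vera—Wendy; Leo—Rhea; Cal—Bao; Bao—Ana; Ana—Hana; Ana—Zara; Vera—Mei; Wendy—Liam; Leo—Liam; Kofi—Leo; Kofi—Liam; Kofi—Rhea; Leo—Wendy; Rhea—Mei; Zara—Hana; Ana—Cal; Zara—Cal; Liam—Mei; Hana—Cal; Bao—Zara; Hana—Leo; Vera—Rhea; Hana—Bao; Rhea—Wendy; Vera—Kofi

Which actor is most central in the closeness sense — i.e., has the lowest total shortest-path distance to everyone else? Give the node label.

Farness (sum of distances to all others) for each node — Ana:25, Bao:25, Cal:25, Hana:18, Kofi:22, Leo:16, Liam:22, Mei:28, Rhea:21, Vera:21, Wendy:22, Zara:25.
The smallest farness is 16, for Leo, so Leo has the highest closeness.

Leo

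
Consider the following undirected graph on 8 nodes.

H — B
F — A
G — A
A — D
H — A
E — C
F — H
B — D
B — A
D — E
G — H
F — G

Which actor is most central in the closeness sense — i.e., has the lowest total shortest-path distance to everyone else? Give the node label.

A

Farness (sum of distances to all others) for each node — A:10, B:12, C:21, D:11, E:15, F:14, G:14, H:13.
The smallest farness is 10, for A, so A has the highest closeness.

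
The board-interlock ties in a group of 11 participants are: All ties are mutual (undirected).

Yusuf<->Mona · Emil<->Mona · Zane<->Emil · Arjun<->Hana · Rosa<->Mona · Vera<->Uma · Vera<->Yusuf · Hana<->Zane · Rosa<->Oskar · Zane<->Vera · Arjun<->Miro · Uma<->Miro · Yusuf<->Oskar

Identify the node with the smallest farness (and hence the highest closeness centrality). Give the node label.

Vera

Farness (sum of distances to all others) for each node — Arjun:30, Emil:23, Hana:25, Miro:29, Mona:23, Oskar:28, Rosa:30, Uma:24, Vera:19, Yusuf:21, Zane:20.
The smallest farness is 19, for Vera, so Vera has the highest closeness.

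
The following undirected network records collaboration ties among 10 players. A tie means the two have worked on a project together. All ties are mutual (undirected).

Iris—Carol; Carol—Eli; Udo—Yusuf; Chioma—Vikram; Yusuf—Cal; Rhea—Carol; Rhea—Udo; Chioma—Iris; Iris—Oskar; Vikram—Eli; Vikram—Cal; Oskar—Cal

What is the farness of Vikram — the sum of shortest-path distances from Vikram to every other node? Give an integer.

17

Distances from Vikram: Cal:1, Carol:2, Chioma:1, Eli:1, Iris:2, Oskar:2, Rhea:3, Udo:3, Yusuf:2.
Sum = 1 + 2 + 1 + 1 + 2 + 2 + 3 + 3 + 2 = 17.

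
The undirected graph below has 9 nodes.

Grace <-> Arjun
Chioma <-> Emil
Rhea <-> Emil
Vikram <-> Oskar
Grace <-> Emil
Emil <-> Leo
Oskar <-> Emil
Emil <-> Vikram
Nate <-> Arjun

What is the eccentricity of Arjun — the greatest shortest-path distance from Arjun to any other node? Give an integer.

3

Distances from Arjun: Chioma:3, Emil:2, Grace:1, Leo:3, Nate:1, Oskar:3, Rhea:3, Vikram:3.
The largest is 3 (to Vikram, Chioma, Oskar, Rhea, and Leo), so the eccentricity of Arjun is 3.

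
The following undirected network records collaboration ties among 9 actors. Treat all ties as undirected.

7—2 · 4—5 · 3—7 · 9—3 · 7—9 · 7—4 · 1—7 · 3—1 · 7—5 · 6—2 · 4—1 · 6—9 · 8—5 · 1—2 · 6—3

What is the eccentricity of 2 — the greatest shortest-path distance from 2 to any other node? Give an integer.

Distances from 2: 1:1, 3:2, 4:2, 5:2, 6:1, 7:1, 8:3, 9:2.
The largest is 3 (to 8), so the eccentricity of 2 is 3.

3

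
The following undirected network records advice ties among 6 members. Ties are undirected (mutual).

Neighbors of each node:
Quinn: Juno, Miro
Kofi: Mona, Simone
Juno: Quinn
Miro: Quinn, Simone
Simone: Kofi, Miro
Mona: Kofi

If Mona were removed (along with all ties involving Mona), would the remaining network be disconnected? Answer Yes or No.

Even without Mona, every remaining node can still reach every other (the residual graph is connected), so Mona is not a cut vertex.

No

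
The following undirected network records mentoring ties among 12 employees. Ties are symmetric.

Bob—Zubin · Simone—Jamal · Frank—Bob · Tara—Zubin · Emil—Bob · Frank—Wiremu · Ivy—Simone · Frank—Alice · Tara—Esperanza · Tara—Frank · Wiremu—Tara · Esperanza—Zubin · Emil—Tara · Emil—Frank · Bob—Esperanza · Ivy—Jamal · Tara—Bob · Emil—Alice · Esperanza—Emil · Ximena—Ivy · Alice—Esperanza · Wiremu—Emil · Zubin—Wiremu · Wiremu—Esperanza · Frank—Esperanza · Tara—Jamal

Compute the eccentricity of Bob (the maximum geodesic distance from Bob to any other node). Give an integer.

4

Distances from Bob: Alice:2, Emil:1, Esperanza:1, Frank:1, Ivy:3, Jamal:2, Simone:3, Tara:1, Wiremu:2, Ximena:4, Zubin:1.
The largest is 4 (to Ximena), so the eccentricity of Bob is 4.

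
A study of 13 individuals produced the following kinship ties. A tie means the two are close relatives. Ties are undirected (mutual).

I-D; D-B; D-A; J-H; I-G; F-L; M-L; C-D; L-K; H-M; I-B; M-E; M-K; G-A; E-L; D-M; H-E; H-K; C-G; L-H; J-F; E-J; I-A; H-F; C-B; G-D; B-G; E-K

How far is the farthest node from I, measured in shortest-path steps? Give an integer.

4

Distances from I: A:1, B:1, C:2, D:1, E:3, F:4, G:1, H:3, J:4, K:3, L:3, M:2.
The largest is 4 (to J and F), so the eccentricity of I is 4.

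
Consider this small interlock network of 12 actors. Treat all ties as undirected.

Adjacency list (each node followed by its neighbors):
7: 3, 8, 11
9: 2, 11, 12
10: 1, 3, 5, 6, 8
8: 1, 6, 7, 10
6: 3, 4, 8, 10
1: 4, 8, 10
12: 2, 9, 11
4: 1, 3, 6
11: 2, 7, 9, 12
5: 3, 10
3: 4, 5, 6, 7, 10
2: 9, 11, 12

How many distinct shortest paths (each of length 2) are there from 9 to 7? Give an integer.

The shortest distance is 2, and the only length-2 path is 9–11–7. So there is exactly 1 shortest path.

1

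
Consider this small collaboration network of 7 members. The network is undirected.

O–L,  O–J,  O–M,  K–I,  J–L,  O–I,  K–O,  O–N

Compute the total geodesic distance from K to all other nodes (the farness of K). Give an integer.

10

Distances from K: I:1, J:2, L:2, M:2, N:2, O:1.
Sum = 1 + 2 + 2 + 2 + 2 + 1 = 10.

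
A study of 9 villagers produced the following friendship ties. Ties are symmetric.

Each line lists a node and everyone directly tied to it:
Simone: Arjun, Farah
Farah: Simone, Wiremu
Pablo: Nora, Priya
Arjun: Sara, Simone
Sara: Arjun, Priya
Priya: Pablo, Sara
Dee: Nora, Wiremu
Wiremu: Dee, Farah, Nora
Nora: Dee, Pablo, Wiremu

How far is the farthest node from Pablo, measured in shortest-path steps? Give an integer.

4

Distances from Pablo: Arjun:3, Dee:2, Farah:3, Nora:1, Priya:1, Sara:2, Simone:4, Wiremu:2.
The largest is 4 (to Simone), so the eccentricity of Pablo is 4.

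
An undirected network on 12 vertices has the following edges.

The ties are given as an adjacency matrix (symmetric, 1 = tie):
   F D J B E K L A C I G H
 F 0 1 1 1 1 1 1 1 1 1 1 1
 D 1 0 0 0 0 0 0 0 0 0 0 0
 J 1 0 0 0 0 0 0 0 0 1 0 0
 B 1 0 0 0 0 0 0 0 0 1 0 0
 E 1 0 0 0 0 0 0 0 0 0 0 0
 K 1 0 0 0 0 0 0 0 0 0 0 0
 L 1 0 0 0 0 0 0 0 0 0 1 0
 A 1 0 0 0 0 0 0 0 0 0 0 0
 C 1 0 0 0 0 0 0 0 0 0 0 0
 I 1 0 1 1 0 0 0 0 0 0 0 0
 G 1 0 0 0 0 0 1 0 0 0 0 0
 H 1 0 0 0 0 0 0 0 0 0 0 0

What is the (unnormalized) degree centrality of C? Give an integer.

1

C is directly tied to F. That is 1 neighbor, so the degree of C is 1.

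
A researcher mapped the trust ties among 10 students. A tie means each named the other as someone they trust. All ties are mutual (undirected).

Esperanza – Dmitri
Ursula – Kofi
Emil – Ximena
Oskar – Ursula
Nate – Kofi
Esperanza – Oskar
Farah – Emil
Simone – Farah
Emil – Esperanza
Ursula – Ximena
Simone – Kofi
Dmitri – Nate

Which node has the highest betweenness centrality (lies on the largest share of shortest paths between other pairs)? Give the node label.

Kofi

Unnormalized betweenness of each node: Dmitri:3, Emil:8, Esperanza:8, Farah:3, Kofi:9, Nate:3, Oskar:2, Simone:3, Ursula:7, Ximena:2.
Kofi has the largest value, 9, making it the main broker — the node through which the most shortest paths run.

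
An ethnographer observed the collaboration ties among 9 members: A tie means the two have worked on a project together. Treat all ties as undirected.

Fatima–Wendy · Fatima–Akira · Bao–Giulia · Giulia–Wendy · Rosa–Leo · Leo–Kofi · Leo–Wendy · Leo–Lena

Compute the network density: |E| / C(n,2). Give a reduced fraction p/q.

There are 8 edges and 9 nodes, so the maximum possible is C(9,2) = 36.
Density = 8/36 = 2/9.

2/9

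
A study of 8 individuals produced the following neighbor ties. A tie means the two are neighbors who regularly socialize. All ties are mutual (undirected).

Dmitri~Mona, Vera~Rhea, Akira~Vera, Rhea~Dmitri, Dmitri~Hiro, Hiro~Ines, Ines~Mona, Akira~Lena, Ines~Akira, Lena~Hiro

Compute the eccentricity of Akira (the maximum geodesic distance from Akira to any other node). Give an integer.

3

Distances from Akira: Dmitri:3, Hiro:2, Ines:1, Lena:1, Mona:2, Rhea:2, Vera:1.
The largest is 3 (to Dmitri), so the eccentricity of Akira is 3.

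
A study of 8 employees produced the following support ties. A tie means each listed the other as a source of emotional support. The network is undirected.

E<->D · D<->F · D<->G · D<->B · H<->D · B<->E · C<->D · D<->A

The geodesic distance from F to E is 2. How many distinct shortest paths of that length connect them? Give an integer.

The shortest distance is 2, and the only length-2 path is F–D–E. So there is exactly 1 shortest path.

1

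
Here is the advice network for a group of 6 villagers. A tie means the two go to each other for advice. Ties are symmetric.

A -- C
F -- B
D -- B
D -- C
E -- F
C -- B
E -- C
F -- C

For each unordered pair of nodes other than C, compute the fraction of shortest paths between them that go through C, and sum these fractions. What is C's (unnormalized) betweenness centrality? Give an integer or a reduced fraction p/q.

6

Pairs whose geodesics pass through C — F–D: 1/2; F–A: 1; D–E: 1; D–A: 1; E–B: 1/2; E–A: 1; B–A: 1.
All other pairs contribute 0.
Summing the contributions gives betweenness(C) = 6.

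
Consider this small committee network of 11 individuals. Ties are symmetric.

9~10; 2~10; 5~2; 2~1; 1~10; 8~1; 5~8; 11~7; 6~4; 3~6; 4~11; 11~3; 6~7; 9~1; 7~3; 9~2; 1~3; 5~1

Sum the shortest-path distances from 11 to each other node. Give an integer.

22

Distances from 11: 1:2, 2:3, 3:1, 4:1, 5:3, 6:2, 7:1, 8:3, 9:3, 10:3.
Sum = 2 + 3 + 1 + 1 + 3 + 2 + 1 + 3 + 3 + 3 = 22.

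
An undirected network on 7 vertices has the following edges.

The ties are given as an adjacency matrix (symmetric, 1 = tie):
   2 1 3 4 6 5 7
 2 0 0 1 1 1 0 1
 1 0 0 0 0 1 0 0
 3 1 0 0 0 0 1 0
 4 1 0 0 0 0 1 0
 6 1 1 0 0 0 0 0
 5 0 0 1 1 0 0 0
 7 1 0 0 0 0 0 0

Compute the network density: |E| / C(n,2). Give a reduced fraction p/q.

1/3

There are 7 edges and 7 nodes, so the maximum possible is C(7,2) = 21.
Density = 7/21 = 1/3.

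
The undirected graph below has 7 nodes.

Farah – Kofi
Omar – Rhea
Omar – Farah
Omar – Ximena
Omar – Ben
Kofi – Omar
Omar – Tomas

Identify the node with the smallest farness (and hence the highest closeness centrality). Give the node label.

Farness (sum of distances to all others) for each node — Ben:11, Farah:10, Kofi:10, Omar:6, Rhea:11, Tomas:11, Ximena:11.
The smallest farness is 6, for Omar, so Omar has the highest closeness.

Omar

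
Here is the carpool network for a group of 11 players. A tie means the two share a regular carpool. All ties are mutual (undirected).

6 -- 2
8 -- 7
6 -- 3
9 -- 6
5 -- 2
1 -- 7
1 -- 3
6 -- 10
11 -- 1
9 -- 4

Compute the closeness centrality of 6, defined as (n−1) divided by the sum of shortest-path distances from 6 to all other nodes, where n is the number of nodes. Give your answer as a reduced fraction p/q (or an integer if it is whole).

1/2

Distances from 6: 1:2, 2:1, 3:1, 4:2, 5:2, 7:3, 8:4, 9:1, 10:1, 11:3. Sum = 20.
n = 11, so closeness = 10/20 = 1/2.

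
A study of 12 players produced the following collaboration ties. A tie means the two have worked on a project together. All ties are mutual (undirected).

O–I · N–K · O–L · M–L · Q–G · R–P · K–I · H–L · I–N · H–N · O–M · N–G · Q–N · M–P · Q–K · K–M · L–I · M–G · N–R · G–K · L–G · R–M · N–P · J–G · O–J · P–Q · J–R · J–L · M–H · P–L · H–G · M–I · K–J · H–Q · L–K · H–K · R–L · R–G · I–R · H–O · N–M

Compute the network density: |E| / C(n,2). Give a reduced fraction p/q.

41/66

There are 41 edges and 12 nodes, so the maximum possible is C(12,2) = 66.
Density = 41/66.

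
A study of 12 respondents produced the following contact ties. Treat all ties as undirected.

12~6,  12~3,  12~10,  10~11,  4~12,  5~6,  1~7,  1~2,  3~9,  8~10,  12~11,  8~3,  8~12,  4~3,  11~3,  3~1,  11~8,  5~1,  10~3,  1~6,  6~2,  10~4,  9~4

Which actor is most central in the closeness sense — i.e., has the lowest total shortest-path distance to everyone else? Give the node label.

Farness (sum of distances to all others) for each node — 1:17, 2:25, 3:15, 4:21, 5:25, 6:19, 7:27, 8:21, 9:24, 10:20, 11:21, 12:17.
The smallest farness is 15, for 3, so 3 has the highest closeness.

3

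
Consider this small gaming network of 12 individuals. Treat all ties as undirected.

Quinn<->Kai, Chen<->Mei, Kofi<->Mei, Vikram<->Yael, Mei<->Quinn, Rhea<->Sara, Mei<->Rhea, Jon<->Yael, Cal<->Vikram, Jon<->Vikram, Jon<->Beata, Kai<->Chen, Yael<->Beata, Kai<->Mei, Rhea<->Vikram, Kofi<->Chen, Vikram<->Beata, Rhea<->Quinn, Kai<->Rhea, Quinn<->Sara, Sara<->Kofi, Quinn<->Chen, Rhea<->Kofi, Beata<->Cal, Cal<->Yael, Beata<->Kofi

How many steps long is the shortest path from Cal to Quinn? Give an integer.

One shortest route is Cal – Vikram – Rhea – Quinn, which uses 3 edges, and at distance 2 from Cal we only reach {Jon, Kofi, Rhea}, which does not include Quinn. So d(Cal,Quinn) = 3.

3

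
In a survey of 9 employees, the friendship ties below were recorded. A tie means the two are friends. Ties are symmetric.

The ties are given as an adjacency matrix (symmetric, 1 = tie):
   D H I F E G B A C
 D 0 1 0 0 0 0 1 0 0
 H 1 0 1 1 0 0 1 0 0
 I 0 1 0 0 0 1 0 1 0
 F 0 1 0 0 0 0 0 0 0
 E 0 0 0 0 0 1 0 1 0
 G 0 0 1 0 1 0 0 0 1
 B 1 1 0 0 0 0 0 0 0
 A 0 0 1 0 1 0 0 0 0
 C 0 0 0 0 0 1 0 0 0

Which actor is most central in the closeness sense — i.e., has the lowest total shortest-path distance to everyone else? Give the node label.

Farness (sum of distances to all others) for each node — A:18, B:20, C:23, D:20, E:21, F:21, G:16, H:14, I:13.
The smallest farness is 13, for I, so I has the highest closeness.

I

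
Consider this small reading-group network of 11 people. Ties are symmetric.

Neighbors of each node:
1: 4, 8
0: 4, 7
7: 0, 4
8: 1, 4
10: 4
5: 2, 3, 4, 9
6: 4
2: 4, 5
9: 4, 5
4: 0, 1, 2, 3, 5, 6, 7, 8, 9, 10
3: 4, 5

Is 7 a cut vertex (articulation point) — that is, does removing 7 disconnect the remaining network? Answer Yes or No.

No

Even without 7, every remaining node can still reach every other (the residual graph is connected), so 7 is not a cut vertex.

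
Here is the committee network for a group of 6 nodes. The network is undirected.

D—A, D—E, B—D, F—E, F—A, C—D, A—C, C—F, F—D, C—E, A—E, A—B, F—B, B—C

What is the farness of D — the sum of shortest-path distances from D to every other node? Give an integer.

Distances from D: A:1, B:1, C:1, E:1, F:1.
Sum = 1 + 1 + 1 + 1 + 1 = 5.

5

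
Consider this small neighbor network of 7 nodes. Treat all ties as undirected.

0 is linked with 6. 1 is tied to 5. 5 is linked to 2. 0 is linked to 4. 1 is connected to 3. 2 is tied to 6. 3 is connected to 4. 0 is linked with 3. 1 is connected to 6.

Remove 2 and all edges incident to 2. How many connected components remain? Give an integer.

1

2's neighbors (5 and 6) remain reachable from one another through other ties, so the rest of the network stays in one piece.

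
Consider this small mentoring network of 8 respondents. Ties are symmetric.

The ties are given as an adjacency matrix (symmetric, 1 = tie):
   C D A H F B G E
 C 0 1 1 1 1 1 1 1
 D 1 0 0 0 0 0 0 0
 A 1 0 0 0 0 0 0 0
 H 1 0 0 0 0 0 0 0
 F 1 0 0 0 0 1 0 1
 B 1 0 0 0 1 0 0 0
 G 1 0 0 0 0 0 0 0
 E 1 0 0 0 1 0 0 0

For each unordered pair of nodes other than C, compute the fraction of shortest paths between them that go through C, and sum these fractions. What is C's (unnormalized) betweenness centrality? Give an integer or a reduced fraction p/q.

37/2

Pairs whose geodesics pass through C — D–A: 1; D–H: 1; D–F: 1; D–B: 1; D–G: 1; D–E: 1; A–H: 1; A–F: 1; A–B: 1; A–G: 1; A–E: 1; H–F: 1; H–B: 1; H–G: 1 … (+5 more pairs).
All other pairs contribute 0.
Summing the contributions gives betweenness(C) = 37/2.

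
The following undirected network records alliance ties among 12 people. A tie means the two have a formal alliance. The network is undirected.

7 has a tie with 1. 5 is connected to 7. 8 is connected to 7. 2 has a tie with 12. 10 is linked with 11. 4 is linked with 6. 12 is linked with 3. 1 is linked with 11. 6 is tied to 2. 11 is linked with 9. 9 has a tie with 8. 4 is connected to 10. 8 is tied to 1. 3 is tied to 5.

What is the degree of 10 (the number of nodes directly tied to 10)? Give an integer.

10 is directly tied to 4 and 11. That is 2 neighbors, so the degree of 10 is 2.

2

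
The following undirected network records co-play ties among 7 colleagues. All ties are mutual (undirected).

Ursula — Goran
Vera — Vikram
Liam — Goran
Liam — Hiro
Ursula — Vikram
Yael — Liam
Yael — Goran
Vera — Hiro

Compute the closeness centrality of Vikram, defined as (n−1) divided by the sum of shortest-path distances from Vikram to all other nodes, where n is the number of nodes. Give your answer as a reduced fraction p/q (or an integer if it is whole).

Distances from Vikram: Goran:2, Hiro:2, Liam:3, Ursula:1, Vera:1, Yael:3. Sum = 12.
n = 7, so closeness = 6/12 = 1/2.

1/2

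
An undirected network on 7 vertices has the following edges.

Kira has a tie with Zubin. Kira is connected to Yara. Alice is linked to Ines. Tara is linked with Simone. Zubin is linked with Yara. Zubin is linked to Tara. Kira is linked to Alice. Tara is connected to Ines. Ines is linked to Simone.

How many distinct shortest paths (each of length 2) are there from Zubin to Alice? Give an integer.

The shortest distance is 2, and the only length-2 path is Zubin–Kira–Alice. So there is exactly 1 shortest path.

1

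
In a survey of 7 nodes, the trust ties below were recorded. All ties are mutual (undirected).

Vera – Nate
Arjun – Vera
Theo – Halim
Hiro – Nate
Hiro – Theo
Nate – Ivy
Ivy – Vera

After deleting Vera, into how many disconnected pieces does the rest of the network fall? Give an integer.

Without Vera, the remaining ties split the others into: {Halim, Hiro, Ivy, Nate, Theo}; {Arjun}.
That's 2 separate components.

2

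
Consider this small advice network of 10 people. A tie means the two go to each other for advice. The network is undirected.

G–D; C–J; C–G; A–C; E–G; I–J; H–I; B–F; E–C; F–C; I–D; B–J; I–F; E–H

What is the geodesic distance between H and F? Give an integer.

One shortest route is H – I – F, which uses 2 edges, and H and F are not directly tied, so nothing shorter exists. So d(H,F) = 2.

2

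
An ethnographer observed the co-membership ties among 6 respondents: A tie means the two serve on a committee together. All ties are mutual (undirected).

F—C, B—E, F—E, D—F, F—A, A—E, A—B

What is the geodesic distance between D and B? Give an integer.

One shortest route is D – F – A – B, which uses 3 edges, and at distance 2 from D we only reach {A, C, E}, which does not include B. So d(D,B) = 3.

3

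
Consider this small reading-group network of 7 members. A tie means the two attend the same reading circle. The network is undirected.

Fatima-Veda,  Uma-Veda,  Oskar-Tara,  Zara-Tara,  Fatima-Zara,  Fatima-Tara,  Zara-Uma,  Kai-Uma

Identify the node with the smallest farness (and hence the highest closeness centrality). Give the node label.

Zara

Farness (sum of distances to all others) for each node — Fatima:10, Kai:15, Oskar:15, Tara:10, Uma:10, Veda:11, Zara:9.
The smallest farness is 9, for Zara, so Zara has the highest closeness.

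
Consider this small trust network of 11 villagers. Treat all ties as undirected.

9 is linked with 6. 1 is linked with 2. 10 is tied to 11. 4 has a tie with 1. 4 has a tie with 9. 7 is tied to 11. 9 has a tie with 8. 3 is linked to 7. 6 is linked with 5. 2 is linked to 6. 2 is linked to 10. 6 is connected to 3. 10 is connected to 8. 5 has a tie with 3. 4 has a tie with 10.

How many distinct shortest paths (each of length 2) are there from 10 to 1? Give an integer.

2

The shortest distance is 2. The length-2 paths are: 10–2–1; 10–4–1.
That gives 2 distinct shortest paths.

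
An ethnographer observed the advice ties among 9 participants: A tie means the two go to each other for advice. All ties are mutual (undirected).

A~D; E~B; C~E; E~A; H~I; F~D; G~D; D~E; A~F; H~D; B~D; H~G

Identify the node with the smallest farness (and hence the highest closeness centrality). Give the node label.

D

Farness (sum of distances to all others) for each node — A:14, B:15, C:20, D:10, E:13, F:16, G:15, H:14, I:21.
The smallest farness is 10, for D, so D has the highest closeness.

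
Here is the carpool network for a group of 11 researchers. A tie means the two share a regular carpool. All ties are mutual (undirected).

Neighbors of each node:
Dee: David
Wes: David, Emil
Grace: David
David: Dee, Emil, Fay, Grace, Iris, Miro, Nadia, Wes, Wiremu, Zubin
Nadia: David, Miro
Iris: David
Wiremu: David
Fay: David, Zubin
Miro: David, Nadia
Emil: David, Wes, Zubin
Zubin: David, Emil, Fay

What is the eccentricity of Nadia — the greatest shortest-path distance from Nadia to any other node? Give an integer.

2

Distances from Nadia: David:1, Dee:2, Emil:2, Fay:2, Grace:2, Iris:2, Miro:1, Wes:2, Wiremu:2, Zubin:2.
The largest is 2 (to Wiremu, Zubin, Iris, Grace, Emil, Dee, Wes, and Fay), so the eccentricity of Nadia is 2.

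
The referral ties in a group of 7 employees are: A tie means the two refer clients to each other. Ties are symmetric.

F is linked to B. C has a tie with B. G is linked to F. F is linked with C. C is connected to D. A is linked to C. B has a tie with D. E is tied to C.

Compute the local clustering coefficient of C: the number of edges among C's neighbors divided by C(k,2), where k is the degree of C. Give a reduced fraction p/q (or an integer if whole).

1/5

C's neighbors: A, B, D, E, and F (k = 5).
Possible neighbor pairs: C(5,2) = 10. Edges among them: B–D, B–F → e = 2.
Clustering(C) = 2/10 = 1/5.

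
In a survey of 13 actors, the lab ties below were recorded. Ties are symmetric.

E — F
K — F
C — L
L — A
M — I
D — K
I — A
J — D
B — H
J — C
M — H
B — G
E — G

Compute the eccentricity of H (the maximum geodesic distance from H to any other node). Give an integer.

Distances from H: A:3, B:1, C:5, D:6, E:3, F:4, G:2, I:2, J:6, K:5, L:4, M:1.
The largest is 6 (to J and D), so the eccentricity of H is 6.

6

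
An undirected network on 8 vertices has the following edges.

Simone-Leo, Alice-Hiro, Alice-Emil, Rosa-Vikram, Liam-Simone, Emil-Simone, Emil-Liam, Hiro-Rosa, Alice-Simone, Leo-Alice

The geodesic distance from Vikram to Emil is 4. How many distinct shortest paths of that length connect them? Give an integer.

The shortest distance is 4, and the only length-4 path is Vikram–Rosa–Hiro–Alice–Emil. So there is exactly 1 shortest path.

1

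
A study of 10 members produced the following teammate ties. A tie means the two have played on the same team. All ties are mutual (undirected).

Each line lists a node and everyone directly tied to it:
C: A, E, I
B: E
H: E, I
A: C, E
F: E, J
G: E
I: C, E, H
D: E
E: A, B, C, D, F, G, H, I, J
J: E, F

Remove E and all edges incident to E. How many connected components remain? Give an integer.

Without E, the remaining ties split the others into: {F, J}; {A, C, H, I}; {B}; {G}; {D}.
That's 5 separate components.

5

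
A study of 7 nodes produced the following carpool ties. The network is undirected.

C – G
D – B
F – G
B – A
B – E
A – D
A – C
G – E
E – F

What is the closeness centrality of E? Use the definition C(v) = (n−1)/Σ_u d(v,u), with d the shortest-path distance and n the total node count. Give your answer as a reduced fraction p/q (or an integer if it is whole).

2/3

Distances from E: A:2, B:1, C:2, D:2, F:1, G:1. Sum = 9.
n = 7, so closeness = 6/9 = 2/3.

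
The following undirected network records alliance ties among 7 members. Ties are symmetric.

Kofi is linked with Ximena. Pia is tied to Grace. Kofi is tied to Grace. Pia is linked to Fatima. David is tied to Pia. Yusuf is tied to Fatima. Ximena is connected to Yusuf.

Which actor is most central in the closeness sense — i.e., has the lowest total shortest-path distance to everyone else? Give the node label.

Pia

Farness (sum of distances to all others) for each node — David:15, Fatima:11, Grace:11, Kofi:12, Pia:10, Ximena:13, Yusuf:12.
The smallest farness is 10, for Pia, so Pia has the highest closeness.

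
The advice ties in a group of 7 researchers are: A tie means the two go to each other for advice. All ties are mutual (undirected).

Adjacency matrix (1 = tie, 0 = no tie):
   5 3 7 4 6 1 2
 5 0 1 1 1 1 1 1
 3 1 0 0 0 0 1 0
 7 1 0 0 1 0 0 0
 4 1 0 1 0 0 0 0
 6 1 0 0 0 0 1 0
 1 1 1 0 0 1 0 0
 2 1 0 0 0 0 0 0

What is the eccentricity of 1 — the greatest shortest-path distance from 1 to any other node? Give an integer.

Distances from 1: 2:2, 3:1, 4:2, 5:1, 6:1, 7:2.
The largest is 2 (to 7, 4, and 2), so the eccentricity of 1 is 2.

2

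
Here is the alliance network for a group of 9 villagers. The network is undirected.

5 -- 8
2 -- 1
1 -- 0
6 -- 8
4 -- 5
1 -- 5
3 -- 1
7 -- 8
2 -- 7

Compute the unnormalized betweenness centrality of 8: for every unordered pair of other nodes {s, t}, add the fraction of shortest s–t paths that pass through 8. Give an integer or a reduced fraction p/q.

Pairs whose geodesics pass through 8 — 7–5: 1; 7–6: 1; 7–4: 1; 5–6: 1; 6–0: 1; 6–2: 1; 6–1: 1; 6–4: 1; 6–3: 1.
All other pairs contribute 0.
Summing the contributions gives betweenness(8) = 9.

9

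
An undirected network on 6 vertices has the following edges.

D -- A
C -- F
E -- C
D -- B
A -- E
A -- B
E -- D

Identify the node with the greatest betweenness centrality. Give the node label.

E

Unnormalized betweenness of each node: A:3/2, B:0, C:4, D:3/2, E:6, F:0.
E has the largest value, 6, making it the main broker — the node through which the most shortest paths run.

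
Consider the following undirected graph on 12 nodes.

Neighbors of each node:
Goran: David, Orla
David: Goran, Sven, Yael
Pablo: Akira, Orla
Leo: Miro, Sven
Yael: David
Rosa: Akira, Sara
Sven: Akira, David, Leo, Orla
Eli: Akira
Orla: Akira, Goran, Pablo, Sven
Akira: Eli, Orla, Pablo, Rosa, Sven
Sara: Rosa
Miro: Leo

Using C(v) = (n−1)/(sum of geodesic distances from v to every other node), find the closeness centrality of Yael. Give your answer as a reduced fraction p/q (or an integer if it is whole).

Distances from Yael: Akira:3, David:1, Eli:4, Goran:2, Leo:3, Miro:4, Orla:3, Pablo:4, Rosa:4, Sara:5, Sven:2. Sum = 35.
n = 12, so closeness = 11/35.

11/35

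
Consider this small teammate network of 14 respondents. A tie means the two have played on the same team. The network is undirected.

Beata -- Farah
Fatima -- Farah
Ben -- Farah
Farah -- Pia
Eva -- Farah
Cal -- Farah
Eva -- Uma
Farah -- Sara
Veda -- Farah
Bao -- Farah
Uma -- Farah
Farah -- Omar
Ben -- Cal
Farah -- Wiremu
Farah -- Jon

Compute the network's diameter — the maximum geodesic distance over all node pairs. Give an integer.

2

Eccentricity of each node (its greatest distance to any other): Bao:2, Beata:2, Ben:2, Cal:2, Eva:2, Farah:1, Fatima:2, Jon:2, Omar:2, Pia:2, Sara:2, Uma:2, Veda:2, Wiremu:2.
The maximum eccentricity is 2, realized for instance by the pair Cal–Omar via Cal – Farah – Omar. So the diameter is 2.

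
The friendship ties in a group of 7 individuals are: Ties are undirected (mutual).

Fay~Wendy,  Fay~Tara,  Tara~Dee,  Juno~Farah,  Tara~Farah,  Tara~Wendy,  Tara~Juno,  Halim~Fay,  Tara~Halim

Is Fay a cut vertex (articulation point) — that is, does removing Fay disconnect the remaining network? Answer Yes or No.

Even without Fay, every remaining node can still reach every other (the residual graph is connected), so Fay is not a cut vertex.

No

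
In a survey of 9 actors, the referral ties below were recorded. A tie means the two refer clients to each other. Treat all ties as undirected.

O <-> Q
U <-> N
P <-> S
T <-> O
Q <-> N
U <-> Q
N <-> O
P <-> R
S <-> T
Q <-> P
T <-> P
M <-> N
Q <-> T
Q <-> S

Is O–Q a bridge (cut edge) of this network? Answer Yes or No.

No

Even without that edge, O still reaches Q via O – N – Q, so the network stays connected. Not a bridge.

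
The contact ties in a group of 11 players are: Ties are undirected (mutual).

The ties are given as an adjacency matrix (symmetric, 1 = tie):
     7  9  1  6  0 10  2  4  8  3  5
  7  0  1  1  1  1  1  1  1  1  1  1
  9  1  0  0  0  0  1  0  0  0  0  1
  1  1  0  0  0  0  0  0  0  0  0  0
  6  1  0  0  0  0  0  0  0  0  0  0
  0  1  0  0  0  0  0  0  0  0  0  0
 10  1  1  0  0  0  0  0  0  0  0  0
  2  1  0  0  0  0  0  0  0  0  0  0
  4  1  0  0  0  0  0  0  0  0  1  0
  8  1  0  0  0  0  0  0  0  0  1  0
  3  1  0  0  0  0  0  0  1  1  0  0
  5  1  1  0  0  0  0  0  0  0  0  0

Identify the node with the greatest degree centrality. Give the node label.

7

Degrees — 0:1, 1:1, 2:1, 3:3, 4:2, 5:2, 6:1, 7:10, 8:2, 9:3, 10:2.
The maximum is 10, attained only by 7.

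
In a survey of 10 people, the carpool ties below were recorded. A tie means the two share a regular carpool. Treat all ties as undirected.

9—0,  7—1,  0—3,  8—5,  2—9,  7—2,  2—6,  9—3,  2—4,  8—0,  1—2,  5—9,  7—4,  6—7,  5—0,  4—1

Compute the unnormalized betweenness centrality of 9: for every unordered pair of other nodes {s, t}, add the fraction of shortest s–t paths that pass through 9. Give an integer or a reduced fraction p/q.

41/2

Pairs whose geodesics pass through 9 — 7–3: 1; 7–0: 1; 7–8: 2/2; 7–5: 1; 4–3: 1; 4–0: 1; 4–8: 2/2; 4–5: 1; 6–3: 1; 6–0: 1; 6–8: 2/2; 6–5: 1; 2–3: 1; 2–0: 1 … (+7 more pairs).
All other pairs contribute 0.
Summing the contributions gives betweenness(9) = 41/2.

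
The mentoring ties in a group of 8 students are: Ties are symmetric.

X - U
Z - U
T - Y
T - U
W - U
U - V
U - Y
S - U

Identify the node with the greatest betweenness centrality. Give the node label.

Unnormalized betweenness of each node: S:0, T:0, U:20, V:0, W:0, X:0, Y:0, Z:0.
U has the largest value, 20, making it the main broker — the node through which the most shortest paths run.

U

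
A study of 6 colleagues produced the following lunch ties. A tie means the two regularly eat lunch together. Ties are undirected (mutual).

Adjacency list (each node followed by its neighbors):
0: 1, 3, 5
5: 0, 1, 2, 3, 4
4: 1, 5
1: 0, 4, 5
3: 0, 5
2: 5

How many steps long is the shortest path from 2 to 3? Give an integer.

One shortest route is 2 – 5 – 3, which uses 2 edges, and 2 and 3 are not directly tied, so nothing shorter exists. So d(2,3) = 2.

2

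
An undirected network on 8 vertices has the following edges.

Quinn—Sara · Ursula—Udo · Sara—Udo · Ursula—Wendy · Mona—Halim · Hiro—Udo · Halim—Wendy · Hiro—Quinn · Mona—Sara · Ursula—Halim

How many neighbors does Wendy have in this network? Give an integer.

Wendy is directly tied to Halim and Ursula. That is 2 neighbors, so the degree of Wendy is 2.

2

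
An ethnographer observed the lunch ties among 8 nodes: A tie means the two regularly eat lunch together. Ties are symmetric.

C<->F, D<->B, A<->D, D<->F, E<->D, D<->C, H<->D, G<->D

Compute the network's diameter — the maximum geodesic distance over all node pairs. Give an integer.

Eccentricity of each node (its greatest distance to any other): A:2, B:2, C:2, D:1, E:2, F:2, G:2, H:2.
The maximum eccentricity is 2, realized for instance by the pair A–F via A – D – F. So the diameter is 2.

2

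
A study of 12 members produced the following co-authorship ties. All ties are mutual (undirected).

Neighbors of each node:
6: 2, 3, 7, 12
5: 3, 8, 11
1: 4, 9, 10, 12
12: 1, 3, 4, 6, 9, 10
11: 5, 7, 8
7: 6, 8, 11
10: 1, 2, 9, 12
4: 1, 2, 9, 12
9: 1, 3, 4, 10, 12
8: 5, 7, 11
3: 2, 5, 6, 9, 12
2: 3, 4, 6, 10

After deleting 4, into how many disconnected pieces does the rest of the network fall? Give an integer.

1

4's neighbors (1, 2, 9, and 12) remain reachable from one another through other ties, so the rest of the network stays in one piece.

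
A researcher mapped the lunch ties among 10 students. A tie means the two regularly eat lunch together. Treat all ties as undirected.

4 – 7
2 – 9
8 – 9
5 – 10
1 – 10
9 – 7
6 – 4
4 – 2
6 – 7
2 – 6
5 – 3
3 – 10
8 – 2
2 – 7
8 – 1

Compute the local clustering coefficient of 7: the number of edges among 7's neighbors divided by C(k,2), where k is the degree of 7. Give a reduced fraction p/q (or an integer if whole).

2/3

7's neighbors: 2, 4, 6, and 9 (k = 4).
Possible neighbor pairs: C(4,2) = 6. Edges among them: 2–4, 2–6, 2–9, 4–6 → e = 4.
Clustering(7) = 4/6 = 2/3.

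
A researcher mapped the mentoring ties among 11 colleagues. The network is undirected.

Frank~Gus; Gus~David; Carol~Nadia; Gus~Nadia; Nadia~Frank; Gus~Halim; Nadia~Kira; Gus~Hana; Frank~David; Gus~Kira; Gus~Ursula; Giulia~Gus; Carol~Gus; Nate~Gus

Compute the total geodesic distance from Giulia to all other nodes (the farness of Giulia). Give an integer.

19

Distances from Giulia: Carol:2, David:2, Frank:2, Gus:1, Halim:2, Hana:2, Kira:2, Nadia:2, Nate:2, Ursula:2.
Sum = 2 + 2 + 2 + 1 + 2 + 2 + 2 + 2 + 2 + 2 = 19.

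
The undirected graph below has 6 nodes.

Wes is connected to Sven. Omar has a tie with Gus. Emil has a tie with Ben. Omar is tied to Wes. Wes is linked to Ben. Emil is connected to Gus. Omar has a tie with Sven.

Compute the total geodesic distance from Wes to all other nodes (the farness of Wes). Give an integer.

7

Distances from Wes: Ben:1, Emil:2, Gus:2, Omar:1, Sven:1.
Sum = 1 + 2 + 2 + 1 + 1 = 7.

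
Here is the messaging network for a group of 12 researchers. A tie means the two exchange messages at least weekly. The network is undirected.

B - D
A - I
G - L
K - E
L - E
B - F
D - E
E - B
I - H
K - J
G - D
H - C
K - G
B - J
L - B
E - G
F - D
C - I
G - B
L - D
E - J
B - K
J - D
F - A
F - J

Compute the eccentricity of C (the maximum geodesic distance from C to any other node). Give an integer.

Distances from C: A:2, B:4, D:4, E:5, F:3, G:5, H:1, I:1, J:4, K:5, L:5.
The largest is 5 (to G, E, L, and K), so the eccentricity of C is 5.

5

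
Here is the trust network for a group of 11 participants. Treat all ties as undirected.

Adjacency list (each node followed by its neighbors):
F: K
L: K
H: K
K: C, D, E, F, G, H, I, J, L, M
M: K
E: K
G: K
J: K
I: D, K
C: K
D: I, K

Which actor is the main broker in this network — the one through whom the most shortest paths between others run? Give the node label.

Unnormalized betweenness of each node: C:0, D:0, E:0, F:0, G:0, H:0, I:0, J:0, K:44, L:0, M:0.
K has the largest value, 44, making it the main broker — the node through which the most shortest paths run.

K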